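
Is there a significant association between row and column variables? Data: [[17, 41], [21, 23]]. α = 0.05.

χ² = 3.63. df = 1, critical = 3.841. Fail to reject H₀. No evidence of dependence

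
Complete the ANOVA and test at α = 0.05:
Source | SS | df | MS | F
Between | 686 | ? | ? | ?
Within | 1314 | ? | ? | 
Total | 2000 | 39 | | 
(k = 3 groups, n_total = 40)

df_between = 2, df_within = 37. MS_between = 343.0, MS_within = 35.51. F = 9.658, F_crit ≈ 3.252. Reject H₀.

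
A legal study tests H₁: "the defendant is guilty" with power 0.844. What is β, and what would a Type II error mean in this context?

β = 1 - power = 1 - 0.844 = 0.156. A Type II error is failing to reject H₀ when H₀ is false (false negative) — here, failing to conclude that the defendant is guilty when in fact it is true. Consequence: acquitting a guilty person.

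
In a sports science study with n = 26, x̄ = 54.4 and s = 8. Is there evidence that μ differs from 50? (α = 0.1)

t = (x̄ - μ₀)/(s/√n) = (54.4 - 50)/(8/√26) = 2.804. df = 25, critical t = ±1.708. Reject H₀.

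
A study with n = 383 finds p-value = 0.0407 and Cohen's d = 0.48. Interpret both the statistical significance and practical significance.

Statistically significant (p = 0.0407 < 0.05). Cohen's d = 0.48 indicates a small effect size. Both statistical and practical significance should be considered.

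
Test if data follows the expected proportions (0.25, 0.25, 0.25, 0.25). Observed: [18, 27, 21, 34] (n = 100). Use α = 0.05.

Expected: [25.0, 25.0, 25.0, 25.0]. χ² = 6.0. df = 3, critical = 7.815. Fail to reject H₀.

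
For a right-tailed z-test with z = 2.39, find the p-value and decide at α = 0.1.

p = P(Z > 2.39) = 1 - Φ(2.39) ≈ 0.0084. Since p < 0.1, reject H₀ (significant) at α = 0.1.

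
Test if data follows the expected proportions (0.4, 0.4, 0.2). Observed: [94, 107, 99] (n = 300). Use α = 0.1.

Expected: [120.0, 120.0, 60.0]. χ² = 32.392. df = 2, critical = 4.605. Reject H₀.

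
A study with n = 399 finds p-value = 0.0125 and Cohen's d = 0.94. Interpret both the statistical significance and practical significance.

Statistically significant (p = 0.0125 < 0.05). Cohen's d = 0.94 indicates a large effect size. Both statistical and practical significance should be considered.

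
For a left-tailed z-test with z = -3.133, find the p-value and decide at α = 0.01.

p = P(Z < -3.133) = Φ(-3.133) ≈ 0.0009. Since p < 0.01, reject H₀ (significant) at α = 0.01.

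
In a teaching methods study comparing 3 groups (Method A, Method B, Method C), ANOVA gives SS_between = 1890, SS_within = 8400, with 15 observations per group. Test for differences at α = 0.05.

df_between = 2, df_within = 42. F = MS_between/MS_within = 945.0/200.0 = 4.725. F_crit ≈ 3.22. Reject H₀. At least one mean differs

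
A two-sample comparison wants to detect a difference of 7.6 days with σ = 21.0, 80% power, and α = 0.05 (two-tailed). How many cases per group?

n per group = 2(z_α/2 + z_β)²σ²/d² = 2×(1.96 + 0.84)²×21.0²/7.6² = 119.7 → n = 120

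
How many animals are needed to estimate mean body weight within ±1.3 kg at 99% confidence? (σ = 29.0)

n = (z*σ/E)² = (2.576×29.0/1.3)² = 3302.2 → n = 3303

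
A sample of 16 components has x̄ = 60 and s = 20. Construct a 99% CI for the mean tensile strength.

CI = x̄ ± t*(s/√n) = 60 ± 2.947(20/√16) = (45.27, 74.73)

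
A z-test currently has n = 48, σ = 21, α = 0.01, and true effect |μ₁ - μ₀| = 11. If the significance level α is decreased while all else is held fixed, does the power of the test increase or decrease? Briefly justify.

Power decreases: a smaller α raises the critical value, so less of the H₁ sampling distribution falls in the rejection region.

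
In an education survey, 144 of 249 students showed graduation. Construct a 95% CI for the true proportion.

p̂ = 0.578. CI = p̂ ± z*√(p̂(1-p̂)/n) = (0.517, 0.64)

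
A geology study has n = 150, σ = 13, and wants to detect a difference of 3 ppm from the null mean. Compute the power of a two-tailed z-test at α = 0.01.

SE = σ/√n = 13/√150 = 1.061. Non-centrality λ = d/SE = 3/1.061 = 2.826. Power ≈ Φ(λ - z_{α/2}) = Φ(2.826 - 2.576) = Φ(0.25) = 0.599.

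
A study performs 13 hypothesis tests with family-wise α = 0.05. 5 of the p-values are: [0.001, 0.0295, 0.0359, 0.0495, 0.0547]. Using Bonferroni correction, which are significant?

Bonferroni α = 0.05/13 = 0.00385. Significant p-values: [0.001]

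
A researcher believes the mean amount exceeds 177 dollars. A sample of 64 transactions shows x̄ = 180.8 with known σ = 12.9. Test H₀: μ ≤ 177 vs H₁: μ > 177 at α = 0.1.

z = 2.357. Critical value: 1.28. Reject H₀.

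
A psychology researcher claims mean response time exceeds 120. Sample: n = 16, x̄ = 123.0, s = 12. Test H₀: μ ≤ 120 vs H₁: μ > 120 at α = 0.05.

t = (123.0 - 120)/(12/√16) = 1.0, df = 15. Critical t = 1.753. Fail to reject H₀.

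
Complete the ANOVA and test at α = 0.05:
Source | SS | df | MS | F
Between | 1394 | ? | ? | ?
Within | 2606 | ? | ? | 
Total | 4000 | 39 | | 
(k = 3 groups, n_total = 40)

df_between = 2, df_within = 37. MS_between = 697.0, MS_within = 70.43. F = 9.896, F_crit ≈ 3.252. Reject H₀.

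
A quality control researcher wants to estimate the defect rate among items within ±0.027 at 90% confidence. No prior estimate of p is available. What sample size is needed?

Conservative approach: use p = 0.5 (maximizes p(1-p) = 0.25). n = z²(0.25)/E² = 1.645²×0.25/0.027² = 928.0 → n = 928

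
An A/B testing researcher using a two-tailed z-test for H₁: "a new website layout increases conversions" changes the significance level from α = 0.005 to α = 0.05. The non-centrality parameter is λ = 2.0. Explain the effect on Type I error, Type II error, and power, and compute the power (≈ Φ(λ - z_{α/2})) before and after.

Increasing α from 0.005 to 0.05:
• Type I error rate increases (α is the Type I rate by definition).
• Critical value moves from z_{α/2} = 2.807 to 1.96, so power = Φ(λ - z_{α/2}) goes from Φ(2.0 - 2.807) = 0.21 to Φ(2.0 - 1.96) = 0.516.
• Type II error rate β = 1 - power therefore decreases (0.79 → 0.484).
Appropriate when false negatives are costly — here, discarding a layout that would have improved conversions — lost revenue.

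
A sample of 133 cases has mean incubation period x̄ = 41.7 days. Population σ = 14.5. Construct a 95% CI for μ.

CI = x̄ ± z*(σ/√n) = 41.7 ± 1.96(14.5/√133) = 41.7 ± 2.46 = (39.24, 44.16)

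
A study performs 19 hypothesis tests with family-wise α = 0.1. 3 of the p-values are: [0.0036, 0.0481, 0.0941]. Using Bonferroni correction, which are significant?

Bonferroni α = 0.1/19 = 0.00526. Significant p-values: [0.0036]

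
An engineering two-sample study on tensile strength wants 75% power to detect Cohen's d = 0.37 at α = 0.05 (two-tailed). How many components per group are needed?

z_{α/2} = 1.96, z_β = Φ⁻¹(0.75) = 0.674. For small effect (d = 0.37): n per group = 2(z_{α/2} + z_β)²/d² = 2(1.96 + 0.674)²/0.37² = 101.4 → 102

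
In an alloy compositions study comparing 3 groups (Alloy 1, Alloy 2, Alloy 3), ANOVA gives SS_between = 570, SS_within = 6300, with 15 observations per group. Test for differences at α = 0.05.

df_between = 2, df_within = 42. F = MS_between/MS_within = 285.0/150.0 = 1.9. F_crit ≈ 3.22. Fail to reject H₀.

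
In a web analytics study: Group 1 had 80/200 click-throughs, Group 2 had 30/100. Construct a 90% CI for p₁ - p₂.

p̂₁ = 0.4, p̂₂ = 0.3. Difference = 0.1. CI = (0.006, 0.194)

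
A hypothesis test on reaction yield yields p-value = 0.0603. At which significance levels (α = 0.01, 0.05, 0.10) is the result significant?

p = 0.0603. Significant at: α = 0.1.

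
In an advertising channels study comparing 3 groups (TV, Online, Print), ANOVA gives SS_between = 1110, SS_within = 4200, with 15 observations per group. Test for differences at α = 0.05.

df_between = 2, df_within = 42. F = MS_between/MS_within = 555.0/100.0 = 5.55. F_crit ≈ 3.22. Reject H₀. At least one mean differs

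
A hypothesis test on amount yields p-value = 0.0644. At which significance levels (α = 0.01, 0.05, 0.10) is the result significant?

p = 0.0644. Significant at: α = 0.1.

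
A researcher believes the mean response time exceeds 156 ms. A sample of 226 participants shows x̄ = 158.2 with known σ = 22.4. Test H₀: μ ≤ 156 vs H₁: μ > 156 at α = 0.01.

z = 1.476. Critical value: 2.33. Fail to reject H₀.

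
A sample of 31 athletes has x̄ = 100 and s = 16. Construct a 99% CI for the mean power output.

CI = x̄ ± t*(s/√n) = 100 ± 2.75(16/√31) = (92.1, 107.9)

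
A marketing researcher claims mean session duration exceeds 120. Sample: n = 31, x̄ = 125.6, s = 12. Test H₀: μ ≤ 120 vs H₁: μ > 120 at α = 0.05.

t = (125.6 - 120)/(12/√31) = 2.598, df = 30. Critical t = 1.697. Reject H₀.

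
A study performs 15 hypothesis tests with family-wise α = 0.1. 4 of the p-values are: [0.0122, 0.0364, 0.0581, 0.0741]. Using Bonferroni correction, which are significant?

Bonferroni α = 0.1/15 = 0.00667. None of the given p-values are significant.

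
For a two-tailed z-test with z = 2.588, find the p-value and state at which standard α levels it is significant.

p = 2·P(Z > |2.588|) = 2·(1 - Φ(2.588)) ≈ 0.0097. Significant at α = 0.1; Significant at α = 0.05; Significant at α = 0.01.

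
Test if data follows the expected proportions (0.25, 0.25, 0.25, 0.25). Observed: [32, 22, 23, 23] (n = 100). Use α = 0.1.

Expected: [25.0, 25.0, 25.0, 25.0]. χ² = 2.64. df = 3, critical = 6.251. Fail to reject H₀.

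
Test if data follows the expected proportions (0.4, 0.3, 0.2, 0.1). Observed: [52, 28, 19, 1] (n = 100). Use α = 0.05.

Expected: [40.0, 30.0, 20.0, 10.0]. χ² = 11.883. df = 3, critical = 7.815. Reject H₀.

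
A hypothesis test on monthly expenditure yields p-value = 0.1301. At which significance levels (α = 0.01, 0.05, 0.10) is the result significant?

p = 0.1301. Not significant at any of the given levels.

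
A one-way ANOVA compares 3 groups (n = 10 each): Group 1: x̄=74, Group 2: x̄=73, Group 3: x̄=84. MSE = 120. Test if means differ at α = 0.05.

Grand mean = 77.0. SS_between = 740.0, MS_between = 370.0. F = 3.083, F_crit ≈ 3.354. Fail to reject H₀.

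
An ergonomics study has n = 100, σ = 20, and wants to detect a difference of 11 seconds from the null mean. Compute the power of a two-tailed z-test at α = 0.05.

SE = σ/√n = 20/√100 = 2.0. Non-centrality λ = d/SE = 11/2.0 = 5.5. Power ≈ Φ(λ - z_{α/2}) = Φ(5.5 - 1.96) = Φ(3.54) = 1.0.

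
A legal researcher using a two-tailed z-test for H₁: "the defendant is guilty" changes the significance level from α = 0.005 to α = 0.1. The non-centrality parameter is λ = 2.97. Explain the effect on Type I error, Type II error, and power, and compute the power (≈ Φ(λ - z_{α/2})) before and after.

Increasing α from 0.005 to 0.1:
• Type I error rate increases (α is the Type I rate by definition).
• Critical value moves from z_{α/2} = 2.807 to 1.645, so power = Φ(λ - z_{α/2}) goes from Φ(2.97 - 2.807) = 0.565 to Φ(2.97 - 1.645) = 0.907.
• Type II error rate β = 1 - power therefore decreases (0.435 → 0.093).
Appropriate when false negatives are costly — here, acquitting a guilty person.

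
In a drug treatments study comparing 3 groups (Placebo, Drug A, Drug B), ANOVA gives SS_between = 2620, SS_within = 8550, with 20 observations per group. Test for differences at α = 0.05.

df_between = 2, df_within = 57. F = MS_between/MS_within = 1310.0/150.0 = 8.733. F_crit ≈ 3.159. Reject H₀. At least one mean differs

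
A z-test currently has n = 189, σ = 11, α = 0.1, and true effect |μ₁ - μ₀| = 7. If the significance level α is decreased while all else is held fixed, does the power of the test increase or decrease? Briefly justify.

Power decreases: a smaller α raises the critical value, so less of the H₁ sampling distribution falls in the rejection region.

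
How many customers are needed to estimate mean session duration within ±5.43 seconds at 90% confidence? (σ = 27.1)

n = (z*σ/E)² = (1.645×27.1/5.43)² = 67.4 → n = 68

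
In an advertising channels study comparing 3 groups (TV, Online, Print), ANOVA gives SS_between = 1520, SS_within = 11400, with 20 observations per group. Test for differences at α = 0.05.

df_between = 2, df_within = 57. F = MS_between/MS_within = 760.0/200.0 = 3.8. F_crit ≈ 3.159. Reject H₀. At least one mean differs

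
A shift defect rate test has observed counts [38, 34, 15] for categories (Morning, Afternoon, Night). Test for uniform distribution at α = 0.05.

Expected = 29 each. χ² = Σ(O-E)²/E = 10.414. df = 2, critical value = 5.991. Reject H₀.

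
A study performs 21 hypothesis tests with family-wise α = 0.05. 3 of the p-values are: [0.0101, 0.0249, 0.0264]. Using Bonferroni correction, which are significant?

Bonferroni α = 0.05/21 = 0.00238. None of the given p-values are significant.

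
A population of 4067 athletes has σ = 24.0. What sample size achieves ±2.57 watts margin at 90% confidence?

Without FPC: n₀ = (1.645×24.0/2.57)² = 235.987. With FPC: n = n₀N/(n₀+N-1) = 223.1 → n = 224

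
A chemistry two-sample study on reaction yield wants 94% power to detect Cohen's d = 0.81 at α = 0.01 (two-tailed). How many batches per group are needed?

z_{α/2} = 2.576, z_β = Φ⁻¹(0.94) = 1.555. For large effect (d = 0.81): n per group = 2(z_{α/2} + z_β)²/d² = 2(2.576 + 1.555)²/0.81² = 52.02 → 53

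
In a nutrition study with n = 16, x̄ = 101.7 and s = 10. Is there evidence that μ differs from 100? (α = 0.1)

t = (x̄ - μ₀)/(s/√n) = (101.7 - 100)/(10/√16) = 0.68. df = 15, critical t = ±1.753. Fail to reject H₀.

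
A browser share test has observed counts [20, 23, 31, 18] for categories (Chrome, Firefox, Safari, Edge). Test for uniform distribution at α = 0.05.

Expected = 23 each. χ² = Σ(O-E)²/E = 4.261. df = 3, critical value = 7.815. Fail to reject H₀.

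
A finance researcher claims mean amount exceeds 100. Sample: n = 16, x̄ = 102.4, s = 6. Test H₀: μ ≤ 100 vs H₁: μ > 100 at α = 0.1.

t = (102.4 - 100)/(6/√16) = 1.6, df = 15. Critical t = 1.341. Reject H₀.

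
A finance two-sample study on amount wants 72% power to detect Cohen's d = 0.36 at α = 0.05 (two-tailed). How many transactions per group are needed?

z_{α/2} = 1.96, z_β = Φ⁻¹(0.72) = 0.583. For small effect (d = 0.36): n per group = 2(z_{α/2} + z_β)²/d² = 2(1.96 + 0.583)²/0.36² = 99.8 → 100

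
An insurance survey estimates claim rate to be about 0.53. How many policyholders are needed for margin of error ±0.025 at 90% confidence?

n = z²p(1-p)/E² = 1.645²×0.53×0.47/0.025² = 1078.5 → n = 1079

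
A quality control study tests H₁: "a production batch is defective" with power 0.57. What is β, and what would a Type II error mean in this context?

β = 1 - power = 1 - 0.57 = 0.43. A Type II error is failing to reject H₀ when H₀ is false (false negative) — here, failing to conclude that a production batch is defective when in fact it is true. Consequence: shipping a defective batch — faulty products reach customers.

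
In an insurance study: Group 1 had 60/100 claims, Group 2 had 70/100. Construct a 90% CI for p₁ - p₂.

p̂₁ = 0.6, p̂₂ = 0.7. Difference = -0.1. CI = (-0.21, 0.01)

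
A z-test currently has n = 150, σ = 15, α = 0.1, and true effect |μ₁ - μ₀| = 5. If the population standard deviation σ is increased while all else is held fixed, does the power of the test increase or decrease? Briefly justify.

Power decreases: a larger σ inflates the standard error σ/√n, pulling the sampling distribution under H₁ back toward the critical value.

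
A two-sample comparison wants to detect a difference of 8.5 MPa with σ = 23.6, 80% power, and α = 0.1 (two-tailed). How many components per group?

n per group = 2(z_α/2 + z_β)²σ²/d² = 2×(1.645 + 0.84)²×23.6²/8.5² = 95.2 → n = 96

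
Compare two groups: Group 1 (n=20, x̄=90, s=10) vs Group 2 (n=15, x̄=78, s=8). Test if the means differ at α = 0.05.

Pooled sp = 9.2. t = 3.817, df = 33. Critical t = ±2.035. Reject H₀.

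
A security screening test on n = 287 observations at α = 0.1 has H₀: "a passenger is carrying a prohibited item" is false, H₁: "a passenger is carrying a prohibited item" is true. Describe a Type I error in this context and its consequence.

Type I error: rejecting H₀ when it is true — concluding that a passenger is carrying a prohibited item when in fact it is not. Consequence: detaining an innocent passenger — delay and inconvenience.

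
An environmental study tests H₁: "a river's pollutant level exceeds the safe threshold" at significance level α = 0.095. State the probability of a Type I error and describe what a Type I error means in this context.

P(Type I error) = α = 0.095. A Type I error is rejecting H₀ when H₀ is actually true (false positive) — here, concluding that a river's pollutant level exceeds the safe threshold when in fact this is not the case. Consequence: shutting down a compliant factory unnecessarily.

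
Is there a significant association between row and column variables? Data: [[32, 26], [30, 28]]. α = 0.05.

χ² = 0.139. df = 1, critical = 3.841. Fail to reject H₀. No evidence of dependence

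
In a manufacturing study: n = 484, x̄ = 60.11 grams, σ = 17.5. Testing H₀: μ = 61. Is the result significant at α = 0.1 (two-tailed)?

z = (60.11 - 61)/(17.5/√484) = -1.119. Since |z| ≤ 1.645, not significant at α = 0.1.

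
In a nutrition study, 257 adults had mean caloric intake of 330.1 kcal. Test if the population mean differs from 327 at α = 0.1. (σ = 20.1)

z = (x̄ - μ₀)/(σ/√n) = (330.1 - 327)/(20.1/√257) = 2.472. Critical value: ±1.645. Since |2.472| > 1.645, Reject H₀.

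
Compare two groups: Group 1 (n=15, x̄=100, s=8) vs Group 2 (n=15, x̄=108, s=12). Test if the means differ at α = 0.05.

Pooled sp = 10.2. t = -2.148, df = 28. Critical t = ±2.048. Reject H₀.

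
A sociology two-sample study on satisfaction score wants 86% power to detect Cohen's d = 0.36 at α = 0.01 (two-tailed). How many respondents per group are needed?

z_{α/2} = 2.576, z_β = Φ⁻¹(0.86) = 1.08. For small effect (d = 0.36): n per group = 2(z_{α/2} + z_β)²/d² = 2(2.576 + 1.08)²/0.36² = 206.3 → 207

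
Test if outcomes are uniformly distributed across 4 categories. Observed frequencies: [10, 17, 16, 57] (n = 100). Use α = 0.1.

Expected = 25 each. χ² = Σ(O-E)²/E = 55.76. df = 3, critical value = 6.251. Reject H₀.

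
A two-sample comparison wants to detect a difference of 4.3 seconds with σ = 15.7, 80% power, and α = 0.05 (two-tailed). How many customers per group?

n per group = 2(z_α/2 + z_β)²σ²/d² = 2×(1.96 + 0.84)²×15.7²/4.3² = 209.03 → n = 210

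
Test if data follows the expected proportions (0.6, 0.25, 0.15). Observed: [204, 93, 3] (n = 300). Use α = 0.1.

Expected: [180.0, 75.0, 45.0]. χ² = 46.72. df = 2, critical = 4.605. Reject H₀.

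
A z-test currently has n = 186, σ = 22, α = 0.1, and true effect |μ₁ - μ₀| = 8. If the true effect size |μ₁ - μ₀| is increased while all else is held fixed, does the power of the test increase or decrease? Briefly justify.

Power increases: a larger true effect increases the non-centrality λ = |μ₁ - μ₀|/(σ/√n).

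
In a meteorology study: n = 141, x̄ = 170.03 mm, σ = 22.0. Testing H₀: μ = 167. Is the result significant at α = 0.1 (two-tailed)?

z = (170.03 - 167)/(22.0/√141) = 1.635. Since |z| ≤ 1.645, not significant at α = 0.1.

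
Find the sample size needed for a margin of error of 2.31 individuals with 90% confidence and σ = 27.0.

n = (z*σ/E)² = (1.645×27.0/2.31)² = 369.7 → n = 370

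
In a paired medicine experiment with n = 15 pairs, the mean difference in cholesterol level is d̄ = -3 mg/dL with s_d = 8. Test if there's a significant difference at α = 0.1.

t = d̄/(s_d/√n) = -3/(8/√15) = -1.452. df = 14, critical t = ±1.761. Fail to reject H₀.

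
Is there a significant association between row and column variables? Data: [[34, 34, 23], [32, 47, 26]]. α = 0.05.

χ² = 1.338. df = 2, critical = 5.991. Fail to reject H₀. No evidence of dependence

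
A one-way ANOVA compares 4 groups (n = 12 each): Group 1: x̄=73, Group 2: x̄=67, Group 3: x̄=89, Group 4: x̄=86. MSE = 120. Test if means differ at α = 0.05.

Grand mean = 78.75. SS_between = 3945.0, MS_between = 1315.0. F = 10.958, F_crit ≈ 2.816. Reject H₀.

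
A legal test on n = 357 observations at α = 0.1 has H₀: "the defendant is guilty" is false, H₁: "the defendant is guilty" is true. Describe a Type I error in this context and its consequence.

Type I error: rejecting H₀ when it is true — concluding that the defendant is guilty when in fact it is not. Consequence: convicting an innocent person.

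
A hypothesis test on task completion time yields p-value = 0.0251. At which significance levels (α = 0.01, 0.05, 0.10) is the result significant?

p = 0.0251. Significant at: α = 0.05, 0.1.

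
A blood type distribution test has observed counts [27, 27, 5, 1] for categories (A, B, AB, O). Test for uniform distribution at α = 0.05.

Expected = 15 each. χ² = Σ(O-E)²/E = 38.933. df = 3, critical value = 7.815. Reject H₀.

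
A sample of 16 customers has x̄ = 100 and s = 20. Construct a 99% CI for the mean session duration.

CI = x̄ ± t*(s/√n) = 100 ± 2.947(20/√16) = (85.27, 114.73)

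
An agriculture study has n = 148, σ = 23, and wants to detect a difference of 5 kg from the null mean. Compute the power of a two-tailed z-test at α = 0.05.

SE = σ/√n = 23/√148 = 1.891. Non-centrality λ = d/SE = 5/1.891 = 2.645. Power ≈ Φ(λ - z_{α/2}) = Φ(2.645 - 1.96) = Φ(0.685) = 0.753.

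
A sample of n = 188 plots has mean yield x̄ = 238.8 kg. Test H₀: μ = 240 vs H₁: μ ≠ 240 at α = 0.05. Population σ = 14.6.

z = (x̄ - μ₀)/(σ/√n) = (238.8 - 240)/(14.6/√188) = -1.127. Critical value: ±1.96. Since |-1.127| ≤ 1.96, Fail to reject H₀.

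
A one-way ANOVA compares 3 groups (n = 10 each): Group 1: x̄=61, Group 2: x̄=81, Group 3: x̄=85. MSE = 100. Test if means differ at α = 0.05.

Grand mean = 75.67. SS_between = 3306.67, MS_between = 1653.33. F = 16.533, F_crit ≈ 3.354. Reject H₀.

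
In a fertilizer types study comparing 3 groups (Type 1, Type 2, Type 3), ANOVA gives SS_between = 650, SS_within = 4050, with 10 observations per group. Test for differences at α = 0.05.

df_between = 2, df_within = 27. F = MS_between/MS_within = 325.0/150.0 = 2.167. F_crit ≈ 3.354. Fail to reject H₀.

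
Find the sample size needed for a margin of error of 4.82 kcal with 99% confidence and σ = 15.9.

n = (z*σ/E)² = (2.576×15.9/4.82)² = 72.2 → n = 73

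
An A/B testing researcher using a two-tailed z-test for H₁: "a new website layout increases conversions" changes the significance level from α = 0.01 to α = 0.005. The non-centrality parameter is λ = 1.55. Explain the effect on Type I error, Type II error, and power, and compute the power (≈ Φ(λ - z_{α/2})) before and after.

Decreasing α from 0.01 to 0.005:
• Type I error rate decreases (α is the Type I rate by definition).
• Critical value moves from z_{α/2} = 2.576 to 2.807, so power = Φ(λ - z_{α/2}) goes from Φ(1.55 - 2.576) = 0.152 to Φ(1.55 - 2.807) = 0.104.
• Type II error rate β = 1 - power therefore increases (0.848 → 0.896).
Appropriate when false positives are costly — here, rolling out a layout that doesn't actually help — wasted engineering effort.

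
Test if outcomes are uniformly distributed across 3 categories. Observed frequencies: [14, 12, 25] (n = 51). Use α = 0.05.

Expected = 17 each. χ² = Σ(O-E)²/E = 5.765. df = 2, critical value = 5.991. Fail to reject H₀.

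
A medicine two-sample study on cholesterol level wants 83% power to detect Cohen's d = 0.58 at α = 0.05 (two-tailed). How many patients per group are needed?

z_{α/2} = 1.96, z_β = Φ⁻¹(0.83) = 0.954. For medium effect (d = 0.58): n per group = 2(z_{α/2} + z_β)²/d² = 2(1.96 + 0.954)²/0.58² = 50.5 → 51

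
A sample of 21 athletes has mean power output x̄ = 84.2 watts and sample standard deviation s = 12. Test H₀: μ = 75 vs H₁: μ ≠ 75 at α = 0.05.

t = (x̄ - μ₀)/(s/√n) = (84.2 - 75)/(12/√21) = 3.513. df = 20, critical t = ±2.086. Reject H₀.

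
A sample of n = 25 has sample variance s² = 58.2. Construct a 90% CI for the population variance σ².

df = 24. χ²_{0.05} = 36.415, χ²_{0.95} = 13.848. CI for σ² = ((n-1)s²/χ²_{α/2}, (n-1)s²/χ²_{1-α/2}) = (24·58.2/36.415, 24·58.2/13.848) = (38.36, 100.87)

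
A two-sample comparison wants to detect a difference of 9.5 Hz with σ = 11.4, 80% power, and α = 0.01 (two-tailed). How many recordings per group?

n per group = 2(z_α/2 + z_β)²σ²/d² = 2×(2.576 + 0.84)²×11.4²/9.5² = 33.6 → n = 34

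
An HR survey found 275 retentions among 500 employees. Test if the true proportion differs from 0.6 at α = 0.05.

p̂ = 0.55, p₀ = 0.6. z = (p̂ - p₀)/√(p₀(1-p₀)/n) = -2.282. Critical: ±1.96. Reject H₀.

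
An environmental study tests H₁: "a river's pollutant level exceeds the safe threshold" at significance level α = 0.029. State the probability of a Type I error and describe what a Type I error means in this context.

P(Type I error) = α = 0.029. A Type I error is rejecting H₀ when H₀ is actually true (false positive) — here, concluding that a river's pollutant level exceeds the safe threshold when in fact this is not the case. Consequence: shutting down a compliant factory unnecessarily.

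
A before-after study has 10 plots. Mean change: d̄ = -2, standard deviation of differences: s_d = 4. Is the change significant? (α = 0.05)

t = d̄/(s_d/√n) = -2/(4/√10) = -1.581. df = 9, critical t = ±2.262. Fail to reject H₀.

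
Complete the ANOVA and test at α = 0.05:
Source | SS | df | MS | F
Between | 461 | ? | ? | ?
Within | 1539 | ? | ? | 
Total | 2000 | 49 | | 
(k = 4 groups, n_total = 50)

df_between = 3, df_within = 46. MS_between = 153.67, MS_within = 33.46. F = 4.593, F_crit ≈ 2.807. Reject H₀.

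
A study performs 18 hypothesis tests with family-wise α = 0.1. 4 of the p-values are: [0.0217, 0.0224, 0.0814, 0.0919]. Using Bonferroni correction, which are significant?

Bonferroni α = 0.1/18 = 0.00556. None of the given p-values are significant.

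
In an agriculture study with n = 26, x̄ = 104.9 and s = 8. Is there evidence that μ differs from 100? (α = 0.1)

t = (x̄ - μ₀)/(s/√n) = (104.9 - 100)/(8/√26) = 3.123. df = 25, critical t = ±1.708. Reject H₀.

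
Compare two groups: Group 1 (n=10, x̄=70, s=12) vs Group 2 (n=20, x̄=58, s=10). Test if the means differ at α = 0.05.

Pooled sp = 10.68. t = 2.9, df = 28. Critical t = ±2.048. Reject H₀.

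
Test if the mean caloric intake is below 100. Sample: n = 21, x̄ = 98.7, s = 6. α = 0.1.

t = (98.7 - 100)/(6/√21) = -0.993, df = 20. Critical t = -1.325. Fail to reject H₀.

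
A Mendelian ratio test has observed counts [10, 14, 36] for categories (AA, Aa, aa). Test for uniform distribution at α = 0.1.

Expected = 20 each. χ² = Σ(O-E)²/E = 19.6. df = 2, critical value = 4.605. Reject H₀.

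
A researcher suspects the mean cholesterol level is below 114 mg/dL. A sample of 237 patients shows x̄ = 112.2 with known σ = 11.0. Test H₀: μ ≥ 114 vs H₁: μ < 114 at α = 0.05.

z = -2.519. Critical value: -1.645. Reject H₀.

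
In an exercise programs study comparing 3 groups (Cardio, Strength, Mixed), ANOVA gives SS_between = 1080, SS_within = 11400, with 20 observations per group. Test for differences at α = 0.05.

df_between = 2, df_within = 57. F = MS_between/MS_within = 540.0/200.0 = 2.7. F_crit ≈ 3.159. Fail to reject H₀.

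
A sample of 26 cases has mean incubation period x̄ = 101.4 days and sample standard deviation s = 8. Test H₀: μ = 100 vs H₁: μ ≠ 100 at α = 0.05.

t = (x̄ - μ₀)/(s/√n) = (101.4 - 100)/(8/√26) = 0.892. df = 25, critical t = ±2.06. Fail to reject H₀.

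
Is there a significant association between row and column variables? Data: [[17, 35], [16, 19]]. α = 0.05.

χ² = 1.507. df = 1, critical = 3.841. Fail to reject H₀. No evidence of dependence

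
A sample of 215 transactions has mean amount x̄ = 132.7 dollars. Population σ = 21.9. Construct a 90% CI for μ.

CI = x̄ ± z*(σ/√n) = 132.7 ± 1.645(21.9/√215) = 132.7 ± 2.46 = (130.24, 135.16)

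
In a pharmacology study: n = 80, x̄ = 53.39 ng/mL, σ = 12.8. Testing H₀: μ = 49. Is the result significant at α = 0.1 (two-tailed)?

z = (53.39 - 49)/(12.8/√80) = 3.068. Since |z| > 1.645, significant at α = 0.1.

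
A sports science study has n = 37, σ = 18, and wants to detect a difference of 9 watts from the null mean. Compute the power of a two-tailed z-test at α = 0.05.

SE = σ/√n = 18/√37 = 2.959. Non-centrality λ = d/SE = 9/2.959 = 3.041. Power ≈ Φ(λ - z_{α/2}) = Φ(3.041 - 1.96) = Φ(1.081) = 0.86.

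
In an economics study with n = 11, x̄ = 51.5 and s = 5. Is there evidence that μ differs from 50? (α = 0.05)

t = (x̄ - μ₀)/(s/√n) = (51.5 - 50)/(5/√11) = 0.995. df = 10, critical t = ±2.228. Fail to reject H₀.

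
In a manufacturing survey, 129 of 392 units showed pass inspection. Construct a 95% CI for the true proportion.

p̂ = 0.329. CI = p̂ ± z*√(p̂(1-p̂)/n) = (0.283, 0.376)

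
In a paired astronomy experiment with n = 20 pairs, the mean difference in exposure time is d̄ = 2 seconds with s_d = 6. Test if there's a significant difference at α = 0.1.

t = d̄/(s_d/√n) = 2/(6/√20) = 1.491. df = 19, critical t = ±1.729. Fail to reject H₀.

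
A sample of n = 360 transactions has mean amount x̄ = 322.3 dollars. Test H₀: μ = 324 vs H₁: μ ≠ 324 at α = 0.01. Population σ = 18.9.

z = (x̄ - μ₀)/(σ/√n) = (322.3 - 324)/(18.9/√360) = -1.707. Critical value: ±2.576. Since |-1.707| ≤ 2.576, Fail to reject H₀.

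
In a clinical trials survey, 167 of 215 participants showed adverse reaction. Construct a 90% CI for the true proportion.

p̂ = 0.777. CI = p̂ ± z*√(p̂(1-p̂)/n) = (0.73, 0.823)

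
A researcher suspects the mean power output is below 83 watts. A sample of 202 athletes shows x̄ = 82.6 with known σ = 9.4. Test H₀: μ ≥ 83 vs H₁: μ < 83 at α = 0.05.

z = -0.605. Critical value: -1.645. Fail to reject H₀.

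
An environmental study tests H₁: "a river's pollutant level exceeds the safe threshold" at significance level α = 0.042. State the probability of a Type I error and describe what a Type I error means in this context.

P(Type I error) = α = 0.042. A Type I error is rejecting H₀ when H₀ is actually true (false positive) — here, concluding that a river's pollutant level exceeds the safe threshold when in fact this is not the case. Consequence: shutting down a compliant factory unnecessarily.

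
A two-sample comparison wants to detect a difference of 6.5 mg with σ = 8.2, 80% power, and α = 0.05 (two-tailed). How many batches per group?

n per group = 2(z_α/2 + z_β)²σ²/d² = 2×(1.96 + 0.84)²×8.2²/6.5² = 25.0 → n = 25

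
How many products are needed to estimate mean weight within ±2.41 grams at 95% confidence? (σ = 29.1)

n = (z*σ/E)² = (1.96×29.1/2.41)² = 560.1 → n = 561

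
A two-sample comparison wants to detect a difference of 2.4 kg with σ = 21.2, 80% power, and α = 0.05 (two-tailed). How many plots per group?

n per group = 2(z_α/2 + z_β)²σ²/d² = 2×(1.96 + 0.84)²×21.2²/2.4² = 1223.5 → n = 1224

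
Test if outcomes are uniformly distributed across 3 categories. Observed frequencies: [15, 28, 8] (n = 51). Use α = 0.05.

Expected = 17 each. χ² = Σ(O-E)²/E = 12.118. df = 2, critical value = 5.991. Reject H₀.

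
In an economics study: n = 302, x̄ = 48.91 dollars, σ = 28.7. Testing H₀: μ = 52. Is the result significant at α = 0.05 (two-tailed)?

z = (48.91 - 52)/(28.7/√302) = -1.871. Since |z| ≤ 1.96, not significant at α = 0.05.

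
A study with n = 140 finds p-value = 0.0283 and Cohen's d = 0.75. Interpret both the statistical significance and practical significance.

Statistically significant (p = 0.0283 < 0.05). Cohen's d = 0.75 indicates a medium effect size. Both statistical and practical significance should be considered.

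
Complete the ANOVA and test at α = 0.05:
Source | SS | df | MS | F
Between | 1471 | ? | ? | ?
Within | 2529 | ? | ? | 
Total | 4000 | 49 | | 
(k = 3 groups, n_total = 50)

df_between = 2, df_within = 47. MS_between = 735.5, MS_within = 53.81. F = 13.669, F_crit ≈ 3.195. Reject H₀.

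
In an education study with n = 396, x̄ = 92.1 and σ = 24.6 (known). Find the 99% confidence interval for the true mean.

CI = x̄ ± z*(σ/√n) = 92.1 ± 2.576(24.6/√396) = 92.1 ± 3.18 = (88.92, 95.28)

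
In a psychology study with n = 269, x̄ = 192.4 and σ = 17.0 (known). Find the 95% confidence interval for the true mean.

CI = x̄ ± z*(σ/√n) = 192.4 ± 1.96(17.0/√269) = 192.4 ± 2.03 = (190.37, 194.43)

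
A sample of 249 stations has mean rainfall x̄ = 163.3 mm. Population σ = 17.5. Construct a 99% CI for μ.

CI = x̄ ± z*(σ/√n) = 163.3 ± 2.576(17.5/√249) = 163.3 ± 2.86 = (160.44, 166.16)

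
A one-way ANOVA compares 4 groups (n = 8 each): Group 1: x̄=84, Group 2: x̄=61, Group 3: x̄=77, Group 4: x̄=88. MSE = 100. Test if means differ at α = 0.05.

Grand mean = 77.5. SS_between = 3400.0, MS_between = 1133.33. F = 11.333, F_crit ≈ 2.947. Reject H₀.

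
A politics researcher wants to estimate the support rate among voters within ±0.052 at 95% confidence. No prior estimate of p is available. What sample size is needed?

Conservative approach: use p = 0.5 (maximizes p(1-p) = 0.25). n = z²(0.25)/E² = 1.96²×0.25/0.052² = 355.2 → n = 356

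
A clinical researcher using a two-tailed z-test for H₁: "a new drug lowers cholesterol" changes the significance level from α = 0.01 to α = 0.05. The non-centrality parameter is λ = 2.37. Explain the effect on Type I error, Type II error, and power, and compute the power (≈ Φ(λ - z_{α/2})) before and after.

Increasing α from 0.01 to 0.05:
• Type I error rate increases (α is the Type I rate by definition).
• Critical value moves from z_{α/2} = 2.576 to 1.96, so power = Φ(λ - z_{α/2}) goes from Φ(2.37 - 2.576) = 0.418 to Φ(2.37 - 1.96) = 0.659.
• Type II error rate β = 1 - power therefore decreases (0.582 → 0.341).
Appropriate when false negatives are costly — here, shelving an effective drug — patients miss out on a treatment that would have helped.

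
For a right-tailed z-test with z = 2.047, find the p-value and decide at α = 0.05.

p = P(Z > 2.047) = 1 - Φ(2.047) ≈ 0.0203. Since p < 0.05, reject H₀ (significant) at α = 0.05.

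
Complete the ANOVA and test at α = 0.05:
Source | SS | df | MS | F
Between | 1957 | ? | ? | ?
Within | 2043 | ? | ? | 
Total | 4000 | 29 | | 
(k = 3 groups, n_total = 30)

df_between = 2, df_within = 27. MS_between = 978.5, MS_within = 75.67. F = 12.932, F_crit ≈ 3.354. Reject H₀.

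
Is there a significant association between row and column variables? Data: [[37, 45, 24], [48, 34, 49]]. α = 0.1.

χ² = 8.98. df = 2, critical = 4.605. Reject H₀. Variables are dependent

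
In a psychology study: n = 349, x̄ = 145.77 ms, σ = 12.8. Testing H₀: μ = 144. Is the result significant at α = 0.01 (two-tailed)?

z = (145.77 - 144)/(12.8/√349) = 2.583. Since |z| > 2.576, significant at α = 0.01.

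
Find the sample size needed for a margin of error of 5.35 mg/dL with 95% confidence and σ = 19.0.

n = (z*σ/E)² = (1.96×19.0/5.35)² = 48.5 → n = 49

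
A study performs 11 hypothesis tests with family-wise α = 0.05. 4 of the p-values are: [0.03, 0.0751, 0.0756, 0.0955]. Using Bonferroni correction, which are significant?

Bonferroni α = 0.05/11 = 0.00455. None of the given p-values are significant.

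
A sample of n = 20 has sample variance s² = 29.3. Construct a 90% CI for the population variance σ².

df = 19. χ²_{0.05} = 30.144, χ²_{0.95} = 10.117. CI for σ² = ((n-1)s²/χ²_{α/2}, (n-1)s²/χ²_{1-α/2}) = (19·29.3/30.144, 19·29.3/10.117) = (18.47, 55.03)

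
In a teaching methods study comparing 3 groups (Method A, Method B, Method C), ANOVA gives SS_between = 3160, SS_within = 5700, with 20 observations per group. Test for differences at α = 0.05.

df_between = 2, df_within = 57. F = MS_between/MS_within = 1580.0/100.0 = 15.8. F_crit ≈ 3.159. Reject H₀. At least one mean differs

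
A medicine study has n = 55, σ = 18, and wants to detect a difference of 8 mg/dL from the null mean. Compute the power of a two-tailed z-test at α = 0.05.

SE = σ/√n = 18/√55 = 2.427. Non-centrality λ = d/SE = 8/2.427 = 3.296. Power ≈ Φ(λ - z_{α/2}) = Φ(3.296 - 1.96) = Φ(1.336) = 0.909.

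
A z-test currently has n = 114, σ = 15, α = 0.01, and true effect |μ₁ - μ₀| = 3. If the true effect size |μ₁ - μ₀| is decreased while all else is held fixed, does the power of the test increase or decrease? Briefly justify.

Power decreases: a smaller true effect decreases the non-centrality λ = |μ₁ - μ₀|/(σ/√n).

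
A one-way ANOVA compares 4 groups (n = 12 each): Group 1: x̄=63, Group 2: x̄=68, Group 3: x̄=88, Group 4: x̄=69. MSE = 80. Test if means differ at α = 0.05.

Grand mean = 72.0. SS_between = 4344.0, MS_between = 1448.0. F = 18.1, F_crit ≈ 2.816. Reject H₀.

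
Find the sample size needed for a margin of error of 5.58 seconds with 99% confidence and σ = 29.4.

n = (z*σ/E)² = (2.576×29.4/5.58)² = 184.2 → n = 185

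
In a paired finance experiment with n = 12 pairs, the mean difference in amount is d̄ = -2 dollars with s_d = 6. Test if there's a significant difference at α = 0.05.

t = d̄/(s_d/√n) = -2/(6/√12) = -1.155. df = 11, critical t = ±2.201. Fail to reject H₀.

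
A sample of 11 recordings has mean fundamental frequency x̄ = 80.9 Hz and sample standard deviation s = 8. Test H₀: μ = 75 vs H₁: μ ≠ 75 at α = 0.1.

t = (x̄ - μ₀)/(s/√n) = (80.9 - 75)/(8/√11) = 2.446. df = 10, critical t = ±1.812. Reject H₀.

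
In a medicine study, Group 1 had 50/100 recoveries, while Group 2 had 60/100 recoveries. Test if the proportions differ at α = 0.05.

p̂₁ = 0.5, p̂₂ = 0.6, pooled p̂ = 0.55. z = -1.421. Critical: ±1.96. Fail to reject H₀.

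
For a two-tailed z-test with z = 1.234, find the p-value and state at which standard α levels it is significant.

p = 2·P(Z > |1.234|) = 2·(1 - Φ(1.234)) ≈ 0.2172. Not significant at any standard level.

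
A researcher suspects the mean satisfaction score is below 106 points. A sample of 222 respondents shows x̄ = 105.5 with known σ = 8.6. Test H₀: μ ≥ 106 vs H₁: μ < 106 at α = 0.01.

z = -0.866. Critical value: -2.33. Fail to reject H₀.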